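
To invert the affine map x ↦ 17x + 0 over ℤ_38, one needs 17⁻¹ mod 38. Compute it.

9

Run Euclid on (38, 17):
38 = 2*17 + 4
17 = 4*4 + 1
4 = 4*1 + 0
The gcd is 1. Working backward:
1 = 17 − 4·4
1 = −4·38 + 9·17
So 17·9 ≡ 1 (mod 38).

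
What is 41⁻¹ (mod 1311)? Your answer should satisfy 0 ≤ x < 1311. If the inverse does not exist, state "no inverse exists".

32

Run Euclid on (1311, 41):
1311 = 31*41 + 40
41 = 1*40 + 1
40 = 40*1 + 0
gcd = 1, so the inverse exists. Back-substitute:
1 = 41 − 40
1 = −1311 + 32·41
So 41·32 ≡ 1 (mod 1311).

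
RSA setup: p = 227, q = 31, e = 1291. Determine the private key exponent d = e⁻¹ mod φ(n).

φ(n) = (p−1)(q−1) = 226·30 = 6780.
Need d with 1291·d ≡ 1 (mod 6780). Apply the extended Euclidean algorithm:
6780 = 5*1291 + 325
1291 = 3*325 + 316
325 = 1*316 + 9
316 = 35*9 + 1
9 = 9*1 + 0
Back-substitute:
1 = 316 − 35·9
1 = −35·325 + 36·316
1 = 36·1291 − 143·325
1 = −143·6780 + 751·1291
So 1291·751 ≡ 1 (mod 6780), hence d = 751.

751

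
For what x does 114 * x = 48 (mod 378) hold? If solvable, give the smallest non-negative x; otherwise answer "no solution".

First find gcd(114, 378):
378 = 3*114 + 36
114 = 3*36 + 6
36 = 6*6 + 0
gcd = 6 and 6 | 48, so solutions exist. Divide through by 6: 19x ≡ 8 (mod 63).
Now find 19⁻¹ mod 63:
63 = 3·19 + 6
19 = 3·6 + 1
6 = 6·1 + 0
Back-substitute:
1 = 19 − 3·6
1 = −3·63 + 10·19
So 19⁻¹ ≡ 10 (mod 63).
Then x ≡ 10·8 ≡ 17 (mod 63); the smallest non-negative solution is x = 17.

17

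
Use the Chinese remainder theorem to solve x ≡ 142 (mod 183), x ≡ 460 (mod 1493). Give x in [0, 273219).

Write x = 142 + 183·k. Then 183·k ≡ 460 − 142 ≡ 318 (mod 1493).
Need 183⁻¹ mod 1493. Extended Euclid on (1493, 183):
1493 = 8×183 + 29
183 = 6×29 + 9
29 = 3×9 + 2
9 = 4×2 + 1
2 = 2×1 + 0
Back-substitute:
1 = 9 − 4·2
1 = −4·29 + 13·9
1 = 13·183 − 82·29
1 = −82·1493 + 669·183
183⁻¹ ≡ 669 (mod 1493), so k ≡ 669·318 ≡ 736 (mod 1493).
x = 142 + 183·736 = 134830.

134830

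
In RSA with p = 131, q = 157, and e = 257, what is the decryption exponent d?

14993

φ(n) = (p−1)(q−1) = 130·156 = 20280.
Need d with 257·d ≡ 1 (mod 20280). Apply the extended Euclidean algorithm:
20280 = 78·257 + 234
257 = 1·234 + 23
234 = 10·23 + 4
23 = 5·4 + 3
4 = 1·3 + 1
3 = 3·1 + 0
Back-substitute:
1 = 4 − 3
1 = −23 + 6·4
1 = 6·234 − 61·23
1 = −61·257 + 67·234
1 = 67·20280 − 5287·257
So 257·(-5287) ≡ 1 (mod 20280), hence d ≡ -5287 ≡ 14993 (mod 20280).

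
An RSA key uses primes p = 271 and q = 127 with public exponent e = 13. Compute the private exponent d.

2617

φ(n) = (p−1)(q−1) = 270·126 = 34020.
Need d with 13·d ≡ 1 (mod 34020). Apply the extended Euclidean algorithm:
34020 = 2616*13 + 12
13 = 1*12 + 1
12 = 12*1 + 0
Back-substitute:
1 = 13 − 12
1 = −34020 + 2617·13
So 13·2617 ≡ 1 (mod 34020), hence d = 2617.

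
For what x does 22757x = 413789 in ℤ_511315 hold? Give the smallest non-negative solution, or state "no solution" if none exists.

no solution

gcd(22757, 511315):
511315 = 22*22757 + 10661
22757 = 2*10661 + 1435
10661 = 7*1435 + 616
1435 = 2*616 + 203
616 = 3*203 + 7
203 = 29*7 + 0
gcd = 7, but 7 ∤ 413789, so the congruence has no solution.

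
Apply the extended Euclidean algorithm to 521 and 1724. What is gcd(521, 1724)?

Repeated division:
1724 = 3·521 + 161
521 = 3·161 + 38
161 = 4·38 + 9
38 = 4·9 + 2
9 = 4·2 + 1
2 = 2·1 + 0
gcd(521, 1724) = 1.
Working backward:
1 = 9 − 4·2
1 = −4·38 + 17·9
1 = 17·161 − 72·38
1 = −72·521 + 233·161
1 = 233·1724 − 771·521
So 1 = (233)·1724 + (-771)·521.

1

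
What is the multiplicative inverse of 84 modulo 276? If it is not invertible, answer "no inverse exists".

Compute gcd(84, 276):
276 = 3*84 + 24
84 = 3*24 + 12
24 = 2*12 + 0
The gcd is 12, not 1, hence no inverse exists.

no inverse exists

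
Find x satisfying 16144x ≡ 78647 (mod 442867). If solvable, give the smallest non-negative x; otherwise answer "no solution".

433298

First find gcd(16144, 442867):
442867 = 27×16144 + 6979
16144 = 2×6979 + 2186
6979 = 3×2186 + 421
2186 = 5×421 + 81
421 = 5×81 + 16
81 = 5×16 + 1
16 = 16×1 + 0
gcd = 1, so a unique solution mod 442867 exists.
Back-substitute for the Bézout coefficients:
1 = 81 − 5·16
1 = −5·421 + 26·81
1 = 26·2186 − 135·421
1 = −135·6979 + 431·2186
1 = 431·16144 − 997·6979
1 = −997·442867 + 27350·16144
So 16144·(27350) ≡ 1 (mod 442867), giving 16144⁻¹ ≡ 27350.
x ≡ 16144⁻¹·78647 ≡ 27350·78647 ≡ 433298 (mod 442867).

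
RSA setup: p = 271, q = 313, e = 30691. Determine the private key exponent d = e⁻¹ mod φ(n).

6571

φ(n) = (p−1)(q−1) = 270·312 = 84240.
Need d with 30691·d ≡ 1 (mod 84240). Apply the extended Euclidean algorithm:
84240 = 2·30691 + 22858
30691 = 1·22858 + 7833
22858 = 2·7833 + 7192
7833 = 1·7192 + 641
7192 = 11·641 + 141
641 = 4·141 + 77
141 = 1·77 + 64
77 = 1·64 + 13
64 = 4·13 + 12
13 = 1·12 + 1
12 = 12·1 + 0
Back-substitute:
1 = 13 − 12
1 = −64 + 5·13
1 = 5·77 − 6·64
1 = −6·141 + 11·77
1 = 11·641 − 50·141
1 = −50·7192 + 561·641
1 = 561·7833 − 611·7192
1 = −611·22858 + 1783·7833
1 = 1783·30691 − 2394·22858
1 = −2394·84240 + 6571·30691
So 30691·6571 ≡ 1 (mod 84240), hence d = 6571.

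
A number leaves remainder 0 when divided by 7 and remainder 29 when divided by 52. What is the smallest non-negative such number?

133

Write x = 0 + 7·k. Then 7·k ≡ 29 − 0 ≡ 29 (mod 52).
Need 7⁻¹ mod 52. Extended Euclid on (52, 7):
52 = 7·7 + 3
7 = 2·3 + 1
3 = 3·1 + 0
Back-substitute:
1 = 7 − 2·3
1 = −2·52 + 15·7
7⁻¹ ≡ 15 (mod 52), so k ≡ 15·29 ≡ 19 (mod 52).
x = 0 + 7·19 = 133.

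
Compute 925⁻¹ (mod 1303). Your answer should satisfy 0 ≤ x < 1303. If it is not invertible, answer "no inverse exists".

Apply the Euclidean algorithm to 1303 and 925:
1303 = 1·925 + 378
925 = 2·378 + 169
378 = 2·169 + 40
169 = 4·40 + 9
40 = 4·9 + 4
9 = 2·4 + 1
4 = 4·1 + 0
gcd = 1, so the inverse exists. Back-substitute:
1 = 9 − 2·4
1 = −2·40 + 9·9
1 = 9·169 − 38·40
1 = −38·378 + 85·169
1 = 85·925 − 208·378
1 = −208·1303 + 293·925
So 925·293 ≡ 1 (mod 1303).

293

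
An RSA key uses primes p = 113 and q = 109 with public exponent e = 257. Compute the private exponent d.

φ(n) = (p−1)(q−1) = 112·108 = 12096.
Need d with 257·d ≡ 1 (mod 12096). Apply the extended Euclidean algorithm:
12096 = 47×257 + 17
257 = 15×17 + 2
17 = 8×2 + 1
2 = 2×1 + 0
Back-substitute:
1 = 17 − 8·2
1 = −8·257 + 121·17
1 = 121·12096 − 5695·257
So 257·(-5695) ≡ 1 (mod 12096), hence d ≡ -5695 ≡ 6401 (mod 12096).

6401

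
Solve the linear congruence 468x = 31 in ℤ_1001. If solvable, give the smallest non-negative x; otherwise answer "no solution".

no solution

gcd(468, 1001):
1001 = 2·468 + 65
468 = 7·65 + 13
65 = 5·13 + 0
gcd = 13, but 13 ∤ 31, so the congruence has no solution.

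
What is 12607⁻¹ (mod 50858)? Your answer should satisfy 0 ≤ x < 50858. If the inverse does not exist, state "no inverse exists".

13365

Extended Euclidean algorithm:
50858 = 4*12607 + 430
12607 = 29*430 + 137
430 = 3*137 + 19
137 = 7*19 + 4
19 = 4*4 + 3
4 = 1*3 + 1
3 = 3*1 + 0
The gcd is 1. Working backward:
1 = 4 − 3
1 = −19 + 5·4
1 = 5·137 − 36·19
1 = −36·430 + 113·137
1 = 113·12607 − 3313·430
1 = −3313·50858 + 13365·12607
So 12607·13365 ≡ 1 (mod 50858).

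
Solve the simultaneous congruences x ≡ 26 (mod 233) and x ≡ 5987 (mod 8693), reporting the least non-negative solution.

Write x = 26 + 233·k. Then 233·k ≡ 5987 − 26 ≡ 5961 (mod 8693).
Need 233⁻¹ mod 8693. Extended Euclid on (8693, 233):
8693 = 37·233 + 72
233 = 3·72 + 17
72 = 4·17 + 4
17 = 4·4 + 1
4 = 4·1 + 0
Back-substitute:
1 = 17 − 4·4
1 = −4·72 + 17·17
1 = 17·233 − 55·72
1 = −55·8693 + 2052·233
233⁻¹ ≡ 2052 (mod 8693), so k ≡ 2052·5961 ≡ 921 (mod 8693).
x = 26 + 233·921 = 214619.

214619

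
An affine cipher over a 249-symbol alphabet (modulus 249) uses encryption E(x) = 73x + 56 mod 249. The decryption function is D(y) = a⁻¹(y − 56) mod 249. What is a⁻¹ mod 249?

58

Apply the Euclidean algorithm to 249 and 73:
249 = 3·73 + 30
73 = 2·30 + 13
30 = 2·13 + 4
13 = 3·4 + 1
4 = 4·1 + 0
The gcd is 1. Working backward:
1 = 13 − 3·4
1 = −3·30 + 7·13
1 = 7·73 − 17·30
1 = −17·249 + 58·73
So 73·58 ≡ 1 (mod 249).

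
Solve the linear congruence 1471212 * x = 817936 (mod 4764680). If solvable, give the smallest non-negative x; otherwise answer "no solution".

113028

First find gcd(1471212, 4764680):
4764680 = 3×1471212 + 351044
1471212 = 4×351044 + 67036
351044 = 5×67036 + 15864
67036 = 4×15864 + 3580
15864 = 4×3580 + 1544
3580 = 2×1544 + 492
1544 = 3×492 + 68
492 = 7×68 + 16
68 = 4×16 + 4
16 = 4×4 + 0
gcd = 4 and 4 | 817936, so solutions exist. Divide through by 4: 367803x ≡ 204484 (mod 1191170).
Now find 367803⁻¹ mod 1191170:
1191170 = 3×367803 + 87761
367803 = 4×87761 + 16759
87761 = 5×16759 + 3966
16759 = 4×3966 + 895
3966 = 4×895 + 386
895 = 2×386 + 123
386 = 3×123 + 17
123 = 7×17 + 4
17 = 4×4 + 1
4 = 4×1 + 0
Back-substitute:
1 = 17 − 4·4
1 = −4·123 + 29·17
1 = 29·386 − 91·123
1 = −91·895 + 211·386
1 = 211·3966 − 935·895
1 = −935·16759 + 3951·3966
1 = 3951·87761 − 20690·16759
1 = −20690·367803 + 86711·87761
1 = 86711·1191170 − 280823·367803
So 367803·(-280823) ≡ 1 (mod 1191170), i.e. 367803⁻¹ ≡ 910347.
Then x ≡ 910347·204484 ≡ 113028 (mod 1191170); the smallest non-negative solution is x = 113028.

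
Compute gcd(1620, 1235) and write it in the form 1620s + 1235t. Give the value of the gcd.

5

Repeated division:
1620 = 1*1235 + 385
1235 = 3*385 + 80
385 = 4*80 + 65
80 = 1*65 + 15
65 = 4*15 + 5
15 = 3*5 + 0
gcd(1620, 1235) = 5.
Working backward:
5 = 65 − 4·15
5 = −4·80 + 5·65
5 = 5·385 − 24·80
5 = −24·1235 + 77·385
5 = 77·1620 − 101·1235
So 5 = (77)·1620 + (-101)·1235.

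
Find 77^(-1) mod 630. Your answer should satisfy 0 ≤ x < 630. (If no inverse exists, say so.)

Euclidean algorithm on 630, 77:
630 = 8*77 + 14
77 = 5*14 + 7
14 = 2*7 + 0
Since gcd = 7 > 1, 77 is not a unit mod 630.

no inverse exists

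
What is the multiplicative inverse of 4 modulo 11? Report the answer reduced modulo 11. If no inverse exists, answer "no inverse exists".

3

Run Euclid on (11, 4):
11 = 2×4 + 3
4 = 1×3 + 1
3 = 3×1 + 0
Since gcd(4, 11) = 1, back-substitute to write 1 as a combination:
1 = 4 − 3
1 = −11 + 3·4
So 4·3 ≡ 1 (mod 11).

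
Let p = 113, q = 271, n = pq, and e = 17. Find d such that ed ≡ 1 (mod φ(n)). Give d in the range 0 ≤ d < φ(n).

10673

φ(n) = (p−1)(q−1) = 112·270 = 30240.
Need d with 17·d ≡ 1 (mod 30240). Apply the extended Euclidean algorithm:
30240 = 1778×17 + 14
17 = 1×14 + 3
14 = 4×3 + 2
3 = 1×2 + 1
2 = 2×1 + 0
Back-substitute:
1 = 3 − 2
1 = −14 + 5·3
1 = 5·17 − 6·14
1 = −6·30240 + 10673·17
So 17·10673 ≡ 1 (mod 30240), hence d = 10673.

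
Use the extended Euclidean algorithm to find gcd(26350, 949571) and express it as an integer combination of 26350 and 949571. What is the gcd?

1

Apply Euclid's algorithm to 949571 and 26350:
949571 = 36*26350 + 971
26350 = 27*971 + 133
971 = 7*133 + 40
133 = 3*40 + 13
40 = 3*13 + 1
13 = 13*1 + 0
gcd(26350, 949571) = 1.
Working backward:
1 = 40 − 3·13
1 = −3·133 + 10·40
1 = 10·971 − 73·133
1 = −73·26350 + 1981·971
1 = 1981·949571 − 71389·26350
So 1 = (1981)·949571 + (-71389)·26350.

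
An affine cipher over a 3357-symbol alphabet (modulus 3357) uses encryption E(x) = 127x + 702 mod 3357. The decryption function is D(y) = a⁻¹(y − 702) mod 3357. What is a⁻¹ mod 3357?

793

gcd(3357, 127) by repeated division:
3357 = 26*127 + 55
127 = 2*55 + 17
55 = 3*17 + 4
17 = 4*4 + 1
4 = 4*1 + 0
The gcd is 1. Working backward:
1 = 17 − 4·4
1 = −4·55 + 13·17
1 = 13·127 − 30·55
1 = −30·3357 + 793·127
So 127·793 ≡ 1 (mod 3357).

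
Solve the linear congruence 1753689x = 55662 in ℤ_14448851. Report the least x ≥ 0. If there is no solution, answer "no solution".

First find gcd(1753689, 14448851):
14448851 = 8·1753689 + 419339
1753689 = 4·419339 + 76333
419339 = 5·76333 + 37674
76333 = 2·37674 + 985
37674 = 38·985 + 244
985 = 4·244 + 9
244 = 27·9 + 1
9 = 9·1 + 0
gcd = 1, so a unique solution mod 14448851 exists.
Back-substitute for the Bézout coefficients:
1 = 244 − 27·9
1 = −27·985 + 109·244
1 = 109·37674 − 4169·985
1 = −4169·76333 + 8447·37674
1 = 8447·419339 − 46404·76333
1 = −46404·1753689 + 194063·419339
1 = 194063·14448851 − 1598908·1753689
So 1753689·(-1598908) ≡ 1 (mod 14448851), giving 1753689⁻¹ ≡ 12849943.
x ≡ 1753689⁻¹·55662 ≡ 12849943·55662 ≡ 6505064 (mod 14448851).

6505064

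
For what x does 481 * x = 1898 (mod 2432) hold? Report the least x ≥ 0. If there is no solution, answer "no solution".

1450

First find gcd(481, 2432):
2432 = 5*481 + 27
481 = 17*27 + 22
27 = 1*22 + 5
22 = 4*5 + 2
5 = 2*2 + 1
2 = 2*1 + 0
gcd = 1, so a unique solution mod 2432 exists.
Back-substitute for the Bézout coefficients:
1 = 5 − 2·2
1 = −2·22 + 9·5
1 = 9·27 − 11·22
1 = −11·481 + 196·27
1 = 196·2432 − 991·481
So 481·(-991) ≡ 1 (mod 2432), giving 481⁻¹ ≡ 1441.
x ≡ 481⁻¹·1898 ≡ 1441·1898 ≡ 1450 (mod 2432).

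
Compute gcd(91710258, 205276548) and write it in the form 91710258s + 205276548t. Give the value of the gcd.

Apply Euclid's algorithm to 205276548 and 91710258:
205276548 = 2×91710258 + 21856032
91710258 = 4×21856032 + 4286130
21856032 = 5×4286130 + 425382
4286130 = 10×425382 + 32310
425382 = 13×32310 + 5352
32310 = 6×5352 + 198
5352 = 27×198 + 6
198 = 33×6 + 0
gcd(91710258, 205276548) = 6.
Express as a combination:
6 = 5352 − 27·198
6 = −27·32310 + 163·5352
6 = 163·425382 − 2146·32310
6 = −2146·4286130 + 21623·425382
6 = 21623·21856032 − 110261·4286130
6 = −110261·91710258 + 462667·21856032
6 = 462667·205276548 − 1035595·91710258
So 6 = (462667)·205276548 + (-1035595)·91710258.

6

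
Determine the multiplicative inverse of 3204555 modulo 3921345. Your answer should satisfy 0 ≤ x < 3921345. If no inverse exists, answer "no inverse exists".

no inverse exists

Compute gcd(3204555, 3921345):
3921345 = 1·3204555 + 716790
3204555 = 4·716790 + 337395
716790 = 2·337395 + 42000
337395 = 8·42000 + 1395
42000 = 30·1395 + 150
1395 = 9·150 + 45
150 = 3·45 + 15
45 = 3·15 + 0
gcd(3204555, 3921345) = 15 ≠ 1, so 3204555 has no multiplicative inverse modulo 3921345.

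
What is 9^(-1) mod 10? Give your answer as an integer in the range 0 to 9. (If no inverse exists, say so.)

9

gcd(10, 9) by repeated division:
10 = 1*9 + 1
9 = 9*1 + 0
gcd = 1, so the inverse exists. Back-substitute:
1 = 10 − 9
So 9·(-1) ≡ 1 (mod 10), and -1 ≡ 9 (mod 10).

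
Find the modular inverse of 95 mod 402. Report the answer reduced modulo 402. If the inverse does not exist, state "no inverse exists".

347

gcd(402, 95) by repeated division:
402 = 4·95 + 22
95 = 4·22 + 7
22 = 3·7 + 1
7 = 7·1 + 0
Since gcd(95, 402) = 1, back-substitute to write 1 as a combination:
1 = 22 − 3·7
1 = −3·95 + 13·22
1 = 13·402 − 55·95
Thus 95·(-55) ≡ 1 (mod 402); reducing, -55 mod 402 = 347.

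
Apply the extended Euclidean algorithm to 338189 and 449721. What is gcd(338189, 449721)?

Apply Euclid's algorithm to 449721 and 338189:
449721 = 1×338189 + 111532
338189 = 3×111532 + 3593
111532 = 31×3593 + 149
3593 = 24×149 + 17
149 = 8×17 + 13
17 = 1×13 + 4
13 = 3×4 + 1
4 = 4×1 + 0
gcd(338189, 449721) = 1.
Express as a combination:
1 = 13 − 3·4
1 = −3·17 + 4·13
1 = 4·149 − 35·17
1 = −35·3593 + 844·149
1 = 844·111532 − 26199·3593
1 = −26199·338189 + 79441·111532
1 = 79441·449721 − 105640·338189
So 1 = (79441)·449721 + (-105640)·338189.

1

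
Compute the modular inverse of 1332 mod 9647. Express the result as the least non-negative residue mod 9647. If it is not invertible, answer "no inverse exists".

Run Euclid on (9647, 1332):
9647 = 7·1332 + 323
1332 = 4·323 + 40
323 = 8·40 + 3
40 = 13·3 + 1
3 = 3·1 + 0
The gcd is 1. Working backward:
1 = 40 − 13·3
1 = −13·323 + 105·40
1 = 105·1332 − 433·323
1 = −433·9647 + 3136·1332
So 1332·3136 ≡ 1 (mod 9647).

3136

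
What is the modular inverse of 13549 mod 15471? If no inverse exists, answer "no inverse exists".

13354

gcd(15471, 13549) by repeated division:
15471 = 1×13549 + 1922
13549 = 7×1922 + 95
1922 = 20×95 + 22
95 = 4×22 + 7
22 = 3×7 + 1
7 = 7×1 + 0
Since gcd(13549, 15471) = 1, back-substitute to write 1 as a combination:
1 = 22 − 3·7
1 = −3·95 + 13·22
1 = 13·1922 − 263·95
1 = −263·13549 + 1854·1922
1 = 1854·15471 − 2117·13549
Thus 13549·(-2117) ≡ 1 (mod 15471); reducing, -2117 mod 15471 = 13354.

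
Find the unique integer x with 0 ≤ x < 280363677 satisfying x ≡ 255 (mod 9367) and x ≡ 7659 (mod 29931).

171781668

Write x = 255 + 9367·k. Then 9367·k ≡ 7659 − 255 ≡ 7404 (mod 29931).
Need 9367⁻¹ mod 29931. Extended Euclid on (29931, 9367):
29931 = 3*9367 + 1830
9367 = 5*1830 + 217
1830 = 8*217 + 94
217 = 2*94 + 29
94 = 3*29 + 7
29 = 4*7 + 1
7 = 7*1 + 0
Back-substitute:
1 = 29 − 4·7
1 = −4·94 + 13·29
1 = 13·217 − 30·94
1 = −30·1830 + 253·217
1 = 253·9367 − 1295·1830
1 = −1295·29931 + 4138·9367
9367⁻¹ ≡ 4138 (mod 29931), so k ≡ 4138·7404 ≡ 18339 (mod 29931).
x = 255 + 9367·18339 = 171781668.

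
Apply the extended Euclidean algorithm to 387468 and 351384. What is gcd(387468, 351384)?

Apply Euclid's algorithm to 387468 and 351384:
387468 = 1×351384 + 36084
351384 = 9×36084 + 26628
36084 = 1×26628 + 9456
26628 = 2×9456 + 7716
9456 = 1×7716 + 1740
7716 = 4×1740 + 756
1740 = 2×756 + 228
756 = 3×228 + 72
228 = 3×72 + 12
72 = 6×12 + 0
gcd(387468, 351384) = 12.
Express as a combination:
12 = 228 − 3·72
12 = −3·756 + 10·228
12 = 10·1740 − 23·756
12 = −23·7716 + 102·1740
12 = 102·9456 − 125·7716
12 = −125·26628 + 352·9456
12 = 352·36084 − 477·26628
12 = −477·351384 + 4645·36084
12 = 4645·387468 − 5122·351384
So 12 = (4645)·387468 + (-5122)·351384.

12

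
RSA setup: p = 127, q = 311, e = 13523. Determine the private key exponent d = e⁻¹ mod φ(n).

φ(n) = (p−1)(q−1) = 126·310 = 39060.
Need d with 13523·d ≡ 1 (mod 39060). Apply the extended Euclidean algorithm:
39060 = 2×13523 + 12014
13523 = 1×12014 + 1509
12014 = 7×1509 + 1451
1509 = 1×1451 + 58
1451 = 25×58 + 1
58 = 58×1 + 0
Back-substitute:
1 = 1451 − 25·58
1 = −25·1509 + 26·1451
1 = 26·12014 − 207·1509
1 = −207·13523 + 233·12014
1 = 233·39060 − 673·13523
So 13523·(-673) ≡ 1 (mod 39060), hence d ≡ -673 ≡ 38387 (mod 39060).

38387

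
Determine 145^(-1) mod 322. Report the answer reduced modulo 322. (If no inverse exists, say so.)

171

Apply the Euclidean algorithm to 322 and 145:
322 = 2·145 + 32
145 = 4·32 + 17
32 = 1·17 + 15
17 = 1·15 + 2
15 = 7·2 + 1
2 = 2·1 + 0
Since gcd(145, 322) = 1, back-substitute to write 1 as a combination:
1 = 15 − 7·2
1 = −7·17 + 8·15
1 = 8·32 − 15·17
1 = −15·145 + 68·32
1 = 68·322 − 151·145
Thus 145·(-151) ≡ 1 (mod 322); reducing, -151 mod 322 = 171.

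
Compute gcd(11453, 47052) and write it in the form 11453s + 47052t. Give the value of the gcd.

1

Euclidean algorithm:
47052 = 4*11453 + 1240
11453 = 9*1240 + 293
1240 = 4*293 + 68
293 = 4*68 + 21
68 = 3*21 + 5
21 = 4*5 + 1
5 = 5*1 + 0
gcd(11453, 47052) = 1.
Express as a combination:
1 = 21 − 4·5
1 = −4·68 + 13·21
1 = 13·293 − 56·68
1 = −56·1240 + 237·293
1 = 237·11453 − 2189·1240
1 = −2189·47052 + 8993·11453
So 1 = (-2189)·47052 + (8993)·11453.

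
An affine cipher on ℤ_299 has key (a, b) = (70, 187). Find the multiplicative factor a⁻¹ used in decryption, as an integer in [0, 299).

Apply the Euclidean algorithm to 299 and 70:
299 = 4·70 + 19
70 = 3·19 + 13
19 = 1·13 + 6
13 = 2·6 + 1
6 = 6·1 + 0
gcd = 1, so the inverse exists. Back-substitute:
1 = 13 − 2·6
1 = −2·19 + 3·13
1 = 3·70 − 11·19
1 = −11·299 + 47·70
So 70·47 ≡ 1 (mod 299).

47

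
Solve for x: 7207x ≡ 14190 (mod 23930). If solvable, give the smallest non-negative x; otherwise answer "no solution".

4780

First find gcd(7207, 23930):
23930 = 3*7207 + 2309
7207 = 3*2309 + 280
2309 = 8*280 + 69
280 = 4*69 + 4
69 = 17*4 + 1
4 = 4*1 + 0
gcd = 1, so a unique solution mod 23930 exists.
Back-substitute for the Bézout coefficients:
1 = 69 − 17·4
1 = −17·280 + 69·69
1 = 69·2309 − 569·280
1 = −569·7207 + 1776·2309
1 = 1776·23930 − 5897·7207
So 7207·(-5897) ≡ 1 (mod 23930), giving 7207⁻¹ ≡ 18033.
x ≡ 7207⁻¹·14190 ≡ 18033·14190 ≡ 4780 (mod 23930).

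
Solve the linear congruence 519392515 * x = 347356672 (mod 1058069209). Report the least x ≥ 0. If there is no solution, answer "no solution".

First find gcd(519392515, 1058069209):
1058069209 = 2×519392515 + 19284179
519392515 = 26×19284179 + 18003861
19284179 = 1×18003861 + 1280318
18003861 = 14×1280318 + 79409
1280318 = 16×79409 + 9774
79409 = 8×9774 + 1217
9774 = 8×1217 + 38
1217 = 32×38 + 1
38 = 38×1 + 0
gcd = 1, so a unique solution mod 1058069209 exists.
Back-substitute for the Bézout coefficients:
1 = 1217 − 32·38
1 = −32·9774 + 257·1217
1 = 257·79409 − 2088·9774
1 = −2088·1280318 + 33665·79409
1 = 33665·18003861 − 473398·1280318
1 = −473398·19284179 + 507063·18003861
1 = 507063·519392515 − 13657036·19284179
1 = −13657036·1058069209 + 27821135·519392515
So 519392515·(27821135) ≡ 1 (mod 1058069209), giving 519392515⁻¹ ≡ 27821135.
x ≡ 519392515⁻¹·347356672 ≡ 27821135·347356672 ≡ 789706982 (mod 1058069209).

789706982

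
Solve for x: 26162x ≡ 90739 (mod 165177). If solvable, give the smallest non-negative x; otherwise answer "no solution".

First find gcd(26162, 165177):
165177 = 6*26162 + 8205
26162 = 3*8205 + 1547
8205 = 5*1547 + 470
1547 = 3*470 + 137
470 = 3*137 + 59
137 = 2*59 + 19
59 = 3*19 + 2
19 = 9*2 + 1
2 = 2*1 + 0
gcd = 1, so a unique solution mod 165177 exists.
Back-substitute for the Bézout coefficients:
1 = 19 − 9·2
1 = −9·59 + 28·19
1 = 28·137 − 65·59
1 = −65·470 + 223·137
1 = 223·1547 − 734·470
1 = −734·8205 + 3893·1547
1 = 3893·26162 − 12413·8205
1 = −12413·165177 + 78371·26162
So 26162·(78371) ≡ 1 (mod 165177), giving 26162⁻¹ ≡ 78371.
x ≡ 26162⁻¹·90739 ≡ 78371·90739 ≡ 105965 (mod 165177).

105965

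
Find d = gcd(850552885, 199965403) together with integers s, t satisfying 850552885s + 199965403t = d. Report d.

Apply Euclid's algorithm to 850552885 and 199965403:
850552885 = 4·199965403 + 50691273
199965403 = 3·50691273 + 47891584
50691273 = 1·47891584 + 2799689
47891584 = 17·2799689 + 296871
2799689 = 9·296871 + 127850
296871 = 2·127850 + 41171
127850 = 3·41171 + 4337
41171 = 9·4337 + 2138
4337 = 2·2138 + 61
2138 = 35·61 + 3
61 = 20·3 + 1
3 = 3·1 + 0
gcd(850552885, 199965403) = 1.
Express as a combination:
1 = 61 − 20·3
1 = −20·2138 + 701·61
1 = 701·4337 − 1422·2138
1 = −1422·41171 + 13499·4337
1 = 13499·127850 − 41919·41171
1 = −41919·296871 + 97337·127850
1 = 97337·2799689 − 917952·296871
1 = −917952·47891584 + 15702521·2799689
1 = 15702521·50691273 − 16620473·47891584
1 = −16620473·199965403 + 65563940·50691273
1 = 65563940·850552885 − 278876233·199965403
So 1 = (65563940)·850552885 + (-278876233)·199965403.

1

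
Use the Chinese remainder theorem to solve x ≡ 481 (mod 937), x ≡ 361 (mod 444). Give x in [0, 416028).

Write x = 481 + 937·k. Then 937·k ≡ 361 − 481 ≡ 324 (mod 444).
Need 937⁻¹ mod 444. Extended Euclid on (444, 49):
444 = 9·49 + 3
49 = 16·3 + 1
3 = 3·1 + 0
Back-substitute:
1 = 49 − 16·3
1 = −16·444 + 145·49
937⁻¹ ≡ 145 (mod 444), so k ≡ 145·324 ≡ 360 (mod 444).
x = 481 + 937·360 = 337801.

337801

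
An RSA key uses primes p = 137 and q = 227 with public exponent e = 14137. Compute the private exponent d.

27977

φ(n) = (p−1)(q−1) = 136·226 = 30736.
Need d with 14137·d ≡ 1 (mod 30736). Apply the extended Euclidean algorithm:
30736 = 2×14137 + 2462
14137 = 5×2462 + 1827
2462 = 1×1827 + 635
1827 = 2×635 + 557
635 = 1×557 + 78
557 = 7×78 + 11
78 = 7×11 + 1
11 = 11×1 + 0
Back-substitute:
1 = 78 − 7·11
1 = −7·557 + 50·78
1 = 50·635 − 57·557
1 = −57·1827 + 164·635
1 = 164·2462 − 221·1827
1 = −221·14137 + 1269·2462
1 = 1269·30736 − 2759·14137
So 14137·(-2759) ≡ 1 (mod 30736), hence d ≡ -2759 ≡ 27977 (mod 30736).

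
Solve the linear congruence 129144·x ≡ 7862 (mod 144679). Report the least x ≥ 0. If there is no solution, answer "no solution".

29224

First find gcd(129144, 144679):
144679 = 1·129144 + 15535
129144 = 8·15535 + 4864
15535 = 3·4864 + 943
4864 = 5·943 + 149
943 = 6·149 + 49
149 = 3·49 + 2
49 = 24·2 + 1
2 = 2·1 + 0
gcd = 1, so a unique solution mod 144679 exists.
Back-substitute for the Bézout coefficients:
1 = 49 − 24·2
1 = −24·149 + 73·49
1 = 73·943 − 462·149
1 = −462·4864 + 2383·943
1 = 2383·15535 − 7611·4864
1 = −7611·129144 + 63271·15535
1 = 63271·144679 − 70882·129144
So 129144·(-70882) ≡ 1 (mod 144679), giving 129144⁻¹ ≡ 73797.
x ≡ 129144⁻¹·7862 ≡ 73797·7862 ≡ 29224 (mod 144679).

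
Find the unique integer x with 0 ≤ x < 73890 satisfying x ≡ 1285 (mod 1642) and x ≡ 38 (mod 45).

Write x = 1285 + 1642·k. Then 1642·k ≡ 38 − 1285 ≡ 13 (mod 45).
Need 1642⁻¹ mod 45. Extended Euclid on (45, 22):
45 = 2*22 + 1
22 = 22*1 + 0
Back-substitute:
1 = 45 − 2·22
1642⁻¹ ≡ 43 (mod 45), so k ≡ 43·13 ≡ 19 (mod 45).
x = 1285 + 1642·19 = 32483.

32483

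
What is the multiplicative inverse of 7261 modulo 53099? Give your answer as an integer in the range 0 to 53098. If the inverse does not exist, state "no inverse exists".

Run Euclid on (53099, 7261):
53099 = 7×7261 + 2272
7261 = 3×2272 + 445
2272 = 5×445 + 47
445 = 9×47 + 22
47 = 2×22 + 3
22 = 7×3 + 1
3 = 3×1 + 0
Since gcd(7261, 53099) = 1, back-substitute to write 1 as a combination:
1 = 22 − 7·3
1 = −7·47 + 15·22
1 = 15·445 − 142·47
1 = −142·2272 + 725·445
1 = 725·7261 − 2317·2272
1 = −2317·53099 + 16944·7261
So 7261·16944 ≡ 1 (mod 53099).

16944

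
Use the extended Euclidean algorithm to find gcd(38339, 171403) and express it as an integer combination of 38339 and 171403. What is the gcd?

1

Euclidean algorithm:
171403 = 4×38339 + 18047
38339 = 2×18047 + 2245
18047 = 8×2245 + 87
2245 = 25×87 + 70
87 = 1×70 + 17
70 = 4×17 + 2
17 = 8×2 + 1
2 = 2×1 + 0
gcd(38339, 171403) = 1.
Back-substituting:
1 = 17 − 8·2
1 = −8·70 + 33·17
1 = 33·87 − 41·70
1 = −41·2245 + 1058·87
1 = 1058·18047 − 8505·2245
1 = −8505·38339 + 18068·18047
1 = 18068·171403 − 80777·38339
So 1 = (18068)·171403 + (-80777)·38339.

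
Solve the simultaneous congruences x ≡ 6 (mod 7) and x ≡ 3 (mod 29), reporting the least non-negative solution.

Write x = 6 + 7·k. Then 7·k ≡ 3 − 6 ≡ 26 (mod 29).
Need 7⁻¹ mod 29. Extended Euclid on (29, 7):
29 = 4×7 + 1
7 = 7×1 + 0
Back-substitute:
1 = 29 − 4·7
7⁻¹ ≡ 25 (mod 29), so k ≡ 25·26 ≡ 12 (mod 29).
x = 6 + 7·12 = 90.

90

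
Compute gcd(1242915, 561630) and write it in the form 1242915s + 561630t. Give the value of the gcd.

15

Euclidean algorithm:
1242915 = 2*561630 + 119655
561630 = 4*119655 + 83010
119655 = 1*83010 + 36645
83010 = 2*36645 + 9720
36645 = 3*9720 + 7485
9720 = 1*7485 + 2235
7485 = 3*2235 + 780
2235 = 2*780 + 675
780 = 1*675 + 105
675 = 6*105 + 45
105 = 2*45 + 15
45 = 3*15 + 0
gcd(1242915, 561630) = 15.
Express as a combination:
15 = 105 − 2·45
15 = −2·675 + 13·105
15 = 13·780 − 15·675
15 = −15·2235 + 43·780
15 = 43·7485 − 144·2235
15 = −144·9720 + 187·7485
15 = 187·36645 − 705·9720
15 = −705·83010 + 1597·36645
15 = 1597·119655 − 2302·83010
15 = −2302·561630 + 10805·119655
15 = 10805·1242915 − 23912·561630
So 15 = (10805)·1242915 + (-23912)·561630.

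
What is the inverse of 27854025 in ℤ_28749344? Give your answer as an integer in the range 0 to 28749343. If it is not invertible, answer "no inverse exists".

7486905

gcd(28749344, 27854025) by repeated division:
28749344 = 1*27854025 + 895319
27854025 = 31*895319 + 99136
895319 = 9*99136 + 3095
99136 = 32*3095 + 96
3095 = 32*96 + 23
96 = 4*23 + 4
23 = 5*4 + 3
4 = 1*3 + 1
3 = 3*1 + 0
gcd = 1, so the inverse exists. Back-substitute:
1 = 4 − 3
1 = −23 + 6·4
1 = 6·96 − 25·23
1 = −25·3095 + 806·96
1 = 806·99136 − 25817·3095
1 = −25817·895319 + 233159·99136
1 = 233159·27854025 − 7253746·895319
1 = −7253746·28749344 + 7486905·27854025
So 27854025·7486905 ≡ 1 (mod 28749344).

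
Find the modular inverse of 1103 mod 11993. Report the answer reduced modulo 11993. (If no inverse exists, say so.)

2827

gcd(11993, 1103) by repeated division:
11993 = 10*1103 + 963
1103 = 1*963 + 140
963 = 6*140 + 123
140 = 1*123 + 17
123 = 7*17 + 4
17 = 4*4 + 1
4 = 4*1 + 0
Since gcd(1103, 11993) = 1, back-substitute to write 1 as a combination:
1 = 17 − 4·4
1 = −4·123 + 29·17
1 = 29·140 − 33·123
1 = −33·963 + 227·140
1 = 227·1103 − 260·963
1 = −260·11993 + 2827·1103
So 1103·2827 ≡ 1 (mod 11993).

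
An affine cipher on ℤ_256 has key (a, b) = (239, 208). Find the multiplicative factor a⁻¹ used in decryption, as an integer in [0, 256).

15

Extended Euclidean algorithm:
256 = 1·239 + 17
239 = 14·17 + 1
17 = 17·1 + 0
gcd = 1, so the inverse exists. Back-substitute:
1 = 239 − 14·17
1 = −14·256 + 15·239
So 239·15 ≡ 1 (mod 256).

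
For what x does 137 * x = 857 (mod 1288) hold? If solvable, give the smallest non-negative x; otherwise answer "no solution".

937

First find gcd(137, 1288):
1288 = 9·137 + 55
137 = 2·55 + 27
55 = 2·27 + 1
27 = 27·1 + 0
gcd = 1, so a unique solution mod 1288 exists.
Back-substitute for the Bézout coefficients:
1 = 55 − 2·27
1 = −2·137 + 5·55
1 = 5·1288 − 47·137
So 137·(-47) ≡ 1 (mod 1288), giving 137⁻¹ ≡ 1241.
x ≡ 137⁻¹·857 ≡ 1241·857 ≡ 937 (mod 1288).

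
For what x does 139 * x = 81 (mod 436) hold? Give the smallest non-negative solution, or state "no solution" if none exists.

79

First find gcd(139, 436):
436 = 3×139 + 19
139 = 7×19 + 6
19 = 3×6 + 1
6 = 6×1 + 0
gcd = 1, so a unique solution mod 436 exists.
Back-substitute for the Bézout coefficients:
1 = 19 − 3·6
1 = −3·139 + 22·19
1 = 22·436 − 69·139
So 139·(-69) ≡ 1 (mod 436), giving 139⁻¹ ≡ 367.
x ≡ 139⁻¹·81 ≡ 367·81 ≡ 79 (mod 436).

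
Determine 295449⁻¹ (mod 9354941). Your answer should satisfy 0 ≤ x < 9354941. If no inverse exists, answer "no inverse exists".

2712008

Apply the Euclidean algorithm to 9354941 and 295449:
9354941 = 31*295449 + 196022
295449 = 1*196022 + 99427
196022 = 1*99427 + 96595
99427 = 1*96595 + 2832
96595 = 34*2832 + 307
2832 = 9*307 + 69
307 = 4*69 + 31
69 = 2*31 + 7
31 = 4*7 + 3
7 = 2*3 + 1
3 = 3*1 + 0
gcd = 1, so the inverse exists. Back-substitute:
1 = 7 − 2·3
1 = −2·31 + 9·7
1 = 9·69 − 20·31
1 = −20·307 + 89·69
1 = 89·2832 − 821·307
1 = −821·96595 + 28003·2832
1 = 28003·99427 − 28824·96595
1 = −28824·196022 + 56827·99427
1 = 56827·295449 − 85651·196022
1 = −85651·9354941 + 2712008·295449
So 295449·2712008 ≡ 1 (mod 9354941).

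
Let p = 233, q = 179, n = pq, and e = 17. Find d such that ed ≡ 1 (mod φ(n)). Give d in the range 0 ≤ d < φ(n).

26721

φ(n) = (p−1)(q−1) = 232·178 = 41296.
Need d with 17·d ≡ 1 (mod 41296). Apply the extended Euclidean algorithm:
41296 = 2429·17 + 3
17 = 5·3 + 2
3 = 1·2 + 1
2 = 2·1 + 0
Back-substitute:
1 = 3 − 2
1 = −17 + 6·3
1 = 6·41296 − 14575·17
So 17·(-14575) ≡ 1 (mod 41296), hence d ≡ -14575 ≡ 26721 (mod 41296).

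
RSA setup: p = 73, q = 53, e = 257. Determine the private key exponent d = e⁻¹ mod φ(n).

641

φ(n) = (p−1)(q−1) = 72·52 = 3744.
Need d with 257·d ≡ 1 (mod 3744). Apply the extended Euclidean algorithm:
3744 = 14*257 + 146
257 = 1*146 + 111
146 = 1*111 + 35
111 = 3*35 + 6
35 = 5*6 + 5
6 = 1*5 + 1
5 = 5*1 + 0
Back-substitute:
1 = 6 − 5
1 = −35 + 6·6
1 = 6·111 − 19·35
1 = −19·146 + 25·111
1 = 25·257 − 44·146
1 = −44·3744 + 641·257
So 257·641 ≡ 1 (mod 3744), hence d = 641.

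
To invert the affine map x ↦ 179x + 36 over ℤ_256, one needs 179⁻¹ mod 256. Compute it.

123

Apply the Euclidean algorithm to 256 and 179:
256 = 1*179 + 77
179 = 2*77 + 25
77 = 3*25 + 2
25 = 12*2 + 1
2 = 2*1 + 0
Since gcd(179, 256) = 1, back-substitute to write 1 as a combination:
1 = 25 − 12·2
1 = −12·77 + 37·25
1 = 37·179 − 86·77
1 = −86·256 + 123·179
So 179·123 ≡ 1 (mod 256).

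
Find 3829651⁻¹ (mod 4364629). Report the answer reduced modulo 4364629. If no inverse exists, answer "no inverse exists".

Apply the Euclidean algorithm to 4364629 and 3829651:
4364629 = 1*3829651 + 534978
3829651 = 7*534978 + 84805
534978 = 6*84805 + 26148
84805 = 3*26148 + 6361
26148 = 4*6361 + 704
6361 = 9*704 + 25
704 = 28*25 + 4
25 = 6*4 + 1
4 = 4*1 + 0
gcd = 1, so the inverse exists. Back-substitute:
1 = 25 − 6·4
1 = −6·704 + 169·25
1 = 169·6361 − 1527·704
1 = −1527·26148 + 6277·6361
1 = 6277·84805 − 20358·26148
1 = −20358·534978 + 128425·84805
1 = 128425·3829651 − 919333·534978
1 = −919333·4364629 + 1047758·3829651
So 3829651·1047758 ≡ 1 (mod 4364629).

1047758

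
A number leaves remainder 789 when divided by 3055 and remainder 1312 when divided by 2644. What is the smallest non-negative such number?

3168824

Write x = 789 + 3055·k. Then 3055·k ≡ 1312 − 789 ≡ 523 (mod 2644).
Need 3055⁻¹ mod 2644. Extended Euclid on (2644, 411):
2644 = 6*411 + 178
411 = 2*178 + 55
178 = 3*55 + 13
55 = 4*13 + 3
13 = 4*3 + 1
3 = 3*1 + 0
Back-substitute:
1 = 13 − 4·3
1 = −4·55 + 17·13
1 = 17·178 − 55·55
1 = −55·411 + 127·178
1 = 127·2644 − 817·411
3055⁻¹ ≡ 1827 (mod 2644), so k ≡ 1827·523 ≡ 1037 (mod 2644).
x = 789 + 3055·1037 = 3168824.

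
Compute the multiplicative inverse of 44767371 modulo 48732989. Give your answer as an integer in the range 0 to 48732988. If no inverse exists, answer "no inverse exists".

5330509

Extended Euclidean algorithm:
48732989 = 1×44767371 + 3965618
44767371 = 11×3965618 + 1145573
3965618 = 3×1145573 + 528899
1145573 = 2×528899 + 87775
528899 = 6×87775 + 2249
87775 = 39×2249 + 64
2249 = 35×64 + 9
64 = 7×9 + 1
9 = 9×1 + 0
Since gcd(44767371, 48732989) = 1, back-substitute to write 1 as a combination:
1 = 64 − 7·9
1 = −7·2249 + 246·64
1 = 246·87775 − 9601·2249
1 = −9601·528899 + 57852·87775
1 = 57852·1145573 − 125305·528899
1 = −125305·3965618 + 433767·1145573
1 = 433767·44767371 − 4896742·3965618
1 = −4896742·48732989 + 5330509·44767371
So 44767371·5330509 ≡ 1 (mod 48732989).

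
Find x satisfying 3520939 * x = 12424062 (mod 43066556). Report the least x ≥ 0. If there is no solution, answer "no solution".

32630622

First find gcd(3520939, 43066556):
43066556 = 12×3520939 + 815288
3520939 = 4×815288 + 259787
815288 = 3×259787 + 35927
259787 = 7×35927 + 8298
35927 = 4×8298 + 2735
8298 = 3×2735 + 93
2735 = 29×93 + 38
93 = 2×38 + 17
38 = 2×17 + 4
17 = 4×4 + 1
4 = 4×1 + 0
gcd = 1, so a unique solution mod 43066556 exists.
Back-substitute for the Bézout coefficients:
1 = 17 − 4·4
1 = −4·38 + 9·17
1 = 9·93 − 22·38
1 = −22·2735 + 647·93
1 = 647·8298 − 1963·2735
1 = −1963·35927 + 8499·8298
1 = 8499·259787 − 61456·35927
1 = −61456·815288 + 192867·259787
1 = 192867·3520939 − 832924·815288
1 = −832924·43066556 + 10187955·3520939
So 3520939·(10187955) ≡ 1 (mod 43066556), giving 3520939⁻¹ ≡ 10187955.
x ≡ 3520939⁻¹·12424062 ≡ 10187955·12424062 ≡ 32630622 (mod 43066556).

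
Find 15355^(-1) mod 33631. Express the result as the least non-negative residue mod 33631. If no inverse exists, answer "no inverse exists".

Apply the Euclidean algorithm to 33631 and 15355:
33631 = 2×15355 + 2921
15355 = 5×2921 + 750
2921 = 3×750 + 671
750 = 1×671 + 79
671 = 8×79 + 39
79 = 2×39 + 1
39 = 39×1 + 0
Since gcd(15355, 33631) = 1, back-substitute to write 1 as a combination:
1 = 79 − 2·39
1 = −2·671 + 17·79
1 = 17·750 − 19·671
1 = −19·2921 + 74·750
1 = 74·15355 − 389·2921
1 = −389·33631 + 852·15355
So 15355·852 ≡ 1 (mod 33631).

852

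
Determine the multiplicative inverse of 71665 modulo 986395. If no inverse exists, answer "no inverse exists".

Compute gcd(71665, 986395):
986395 = 13×71665 + 54750
71665 = 1×54750 + 16915
54750 = 3×16915 + 4005
16915 = 4×4005 + 895
4005 = 4×895 + 425
895 = 2×425 + 45
425 = 9×45 + 20
45 = 2×20 + 5
20 = 4×5 + 0
gcd(71665, 986395) = 5 ≠ 1, so 71665 has no multiplicative inverse modulo 986395.

no inverse exists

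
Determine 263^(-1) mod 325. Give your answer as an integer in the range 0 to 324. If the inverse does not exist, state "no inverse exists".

152

Run Euclid on (325, 263):
325 = 1·263 + 62
263 = 4·62 + 15
62 = 4·15 + 2
15 = 7·2 + 1
2 = 2·1 + 0
Since gcd(263, 325) = 1, back-substitute to write 1 as a combination:
1 = 15 − 7·2
1 = −7·62 + 29·15
1 = 29·263 − 123·62
1 = −123·325 + 152·263
So 263·152 ≡ 1 (mod 325).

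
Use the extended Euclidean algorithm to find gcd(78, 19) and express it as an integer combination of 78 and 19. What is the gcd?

Euclidean algorithm:
78 = 4·19 + 2
19 = 9·2 + 1
2 = 2·1 + 0
gcd(78, 19) = 1.
Working backward:
1 = 19 − 9·2
1 = −9·78 + 37·19
So 1 = (-9)·78 + (37)·19.

1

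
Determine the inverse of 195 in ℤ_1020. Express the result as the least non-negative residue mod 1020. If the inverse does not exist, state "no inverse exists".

no inverse exists

Euclidean algorithm on 1020, 195:
1020 = 5×195 + 45
195 = 4×45 + 15
45 = 3×15 + 0
The gcd is 15, not 1, hence no inverse exists.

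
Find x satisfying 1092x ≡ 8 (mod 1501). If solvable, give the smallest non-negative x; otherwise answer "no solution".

First find gcd(1092, 1501):
1501 = 1×1092 + 409
1092 = 2×409 + 274
409 = 1×274 + 135
274 = 2×135 + 4
135 = 33×4 + 3
4 = 1×3 + 1
3 = 3×1 + 0
gcd = 1, so a unique solution mod 1501 exists.
Back-substitute for the Bézout coefficients:
1 = 4 − 3
1 = −135 + 34·4
1 = 34·274 − 69·135
1 = −69·409 + 103·274
1 = 103·1092 − 275·409
1 = −275·1501 + 378·1092
So 1092·(378) ≡ 1 (mod 1501), giving 1092⁻¹ ≡ 378.
x ≡ 1092⁻¹·8 ≡ 378·8 ≡ 22 (mod 1501).

22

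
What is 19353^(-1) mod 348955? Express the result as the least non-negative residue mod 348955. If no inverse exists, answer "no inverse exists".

262442

Apply the Euclidean algorithm to 348955 and 19353:
348955 = 18×19353 + 601
19353 = 32×601 + 121
601 = 4×121 + 117
121 = 1×117 + 4
117 = 29×4 + 1
4 = 4×1 + 0
Since gcd(19353, 348955) = 1, back-substitute to write 1 as a combination:
1 = 117 − 29·4
1 = −29·121 + 30·117
1 = 30·601 − 149·121
1 = −149·19353 + 4798·601
1 = 4798·348955 − 86513·19353
Thus 19353·(-86513) ≡ 1 (mod 348955); reducing, -86513 mod 348955 = 262442.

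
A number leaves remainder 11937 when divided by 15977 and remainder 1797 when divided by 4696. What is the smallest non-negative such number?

61171893

Write x = 11937 + 15977·k. Then 15977·k ≡ 1797 − 11937 ≡ 3948 (mod 4696).
Need 15977⁻¹ mod 4696. Extended Euclid on (4696, 1889):
4696 = 2·1889 + 918
1889 = 2·918 + 53
918 = 17·53 + 17
53 = 3·17 + 2
17 = 8·2 + 1
2 = 2·1 + 0
Back-substitute:
1 = 17 − 8·2
1 = −8·53 + 25·17
1 = 25·918 − 433·53
1 = −433·1889 + 891·918
1 = 891·4696 − 2215·1889
15977⁻¹ ≡ 2481 (mod 4696), so k ≡ 2481·3948 ≡ 3828 (mod 4696).
x = 11937 + 15977·3828 = 61171893.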